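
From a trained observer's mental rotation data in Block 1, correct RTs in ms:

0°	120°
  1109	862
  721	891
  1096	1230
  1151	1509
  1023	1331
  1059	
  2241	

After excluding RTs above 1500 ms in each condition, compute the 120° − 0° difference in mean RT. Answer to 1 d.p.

0°: exclude 2241
120°: exclude 1509
M(0°) = 6159/6 = 1026.500
M(120°) = 4314/4 = 1078.500
Difference = 1078.500 − 1026.500 = 52.000 ms

52.0 ms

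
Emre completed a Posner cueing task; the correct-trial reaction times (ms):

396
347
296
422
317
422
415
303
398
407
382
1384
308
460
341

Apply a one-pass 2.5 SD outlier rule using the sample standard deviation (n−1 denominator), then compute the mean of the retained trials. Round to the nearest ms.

372 ms

n = 15, ΣRT = 6598, M = 439.867
Σ(x−M)² = 991469.73; s = √(991469.73/14) = 266.119
Cutoffs: 439.867 ± 2.5·266.119 → [-225.4, 1105.2]
Outside: 1384 → excluded.
Retained (n=14): Σ = 5214, mean = 5214/14 = 372.429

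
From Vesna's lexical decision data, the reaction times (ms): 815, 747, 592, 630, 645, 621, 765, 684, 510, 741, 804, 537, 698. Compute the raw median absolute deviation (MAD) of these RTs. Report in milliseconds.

Sorted: 510, 537, 592, 621, 630, 645, 684, 698, 741, 747, 765, 804, 815 → median = 684
|x − 684|: 131, 63, 92, 54, 39, 63, 81, 0, 174, 57, 120, 147, 14
Sorted deviations: 0, 14, 39, 54, 57, 63, 63, 81, 92, 120, 131, 147, 174 → MAD = 63

63 ms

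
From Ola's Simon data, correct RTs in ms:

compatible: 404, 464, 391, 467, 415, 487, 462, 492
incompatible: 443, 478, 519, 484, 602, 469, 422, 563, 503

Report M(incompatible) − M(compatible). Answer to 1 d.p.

M(compatible) = 3582/8 = 447.750
M(incompatible) = 4483/9 = 498.111
Difference = 498.111 − 447.750 = 50.361 ms

50.4 ms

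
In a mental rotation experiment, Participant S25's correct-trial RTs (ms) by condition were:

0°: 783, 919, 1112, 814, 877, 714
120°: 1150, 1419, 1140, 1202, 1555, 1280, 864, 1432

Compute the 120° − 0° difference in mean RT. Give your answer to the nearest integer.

385 ms

M(0°) = 5219/6 = 869.833
M(120°) = 10042/8 = 1255.250
Difference = 1255.250 − 869.833 = 385.417 ms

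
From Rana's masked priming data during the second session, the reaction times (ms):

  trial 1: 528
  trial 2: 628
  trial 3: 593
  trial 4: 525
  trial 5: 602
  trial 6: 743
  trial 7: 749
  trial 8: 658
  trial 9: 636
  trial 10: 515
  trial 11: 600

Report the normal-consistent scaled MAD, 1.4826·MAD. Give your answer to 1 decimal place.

Sorted: 515, 525, 528, 593, 600, 602, 628, 636, 658, 743, 749 → median = 602
|x − 602| sorted: 0, 2, 9, 26, 34, 56, 74, 77, 87, 141, 147 → MAD = 56
Robust SD ≈ 1.4826 × 56 = 83.026

83.0 ms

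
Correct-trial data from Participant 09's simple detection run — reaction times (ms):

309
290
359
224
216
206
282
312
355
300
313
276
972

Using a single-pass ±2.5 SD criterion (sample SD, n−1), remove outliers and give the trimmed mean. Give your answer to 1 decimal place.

286.8 ms

n = 13, ΣRT = 4414, M = 339.538
Σ(x−M)² = 460829.23; s = √(460829.23/12) = 195.965
Cutoffs: 339.538 ± 2.5·195.965 → [-150.4, 829.5]
Outside: 972 → excluded.
Retained (n=12): Σ = 3442, mean = 3442/12 = 286.833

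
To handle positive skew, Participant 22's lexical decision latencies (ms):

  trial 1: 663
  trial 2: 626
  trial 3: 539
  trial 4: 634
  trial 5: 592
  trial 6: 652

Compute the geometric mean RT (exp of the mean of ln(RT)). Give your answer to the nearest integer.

616 ms

ln(RT): 6.4968, 6.4394, 6.2897, 6.4520, 6.3835, 6.4800
Mean ln(RT) = 38.5414/6 = 6.42357
Geometric mean = exp(6.42357) = 616.20 ms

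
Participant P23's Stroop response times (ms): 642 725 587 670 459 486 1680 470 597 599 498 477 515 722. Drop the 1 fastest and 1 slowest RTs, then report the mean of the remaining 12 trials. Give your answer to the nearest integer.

582 ms

Sorted: 459, 470, 477, 486, 498, 515, 587, 597, 599, 642, 670, 722, 725, 1680
Drop lowest 1 (459) and highest 1 (1680)
Remaining (n=12): Σ = 6988, mean = 6988/12 = 582.333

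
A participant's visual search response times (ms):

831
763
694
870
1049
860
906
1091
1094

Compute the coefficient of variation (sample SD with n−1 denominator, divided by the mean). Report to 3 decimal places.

0.158

n = 9, Σ = 8158, M = 906.4444
Σ(x−M)² = 164446.222; s = √(164446.222/8) = 143.3729
CV = 143.3729 / 906.4444 = 0.15817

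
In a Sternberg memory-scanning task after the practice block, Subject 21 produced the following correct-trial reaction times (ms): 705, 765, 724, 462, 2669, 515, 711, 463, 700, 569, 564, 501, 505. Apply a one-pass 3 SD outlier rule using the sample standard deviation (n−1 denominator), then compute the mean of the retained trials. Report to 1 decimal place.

n = 13, ΣRT = 9853, M = 757.923
Σ(x−M)² = 4098612.92; s = √(4098612.92/12) = 584.424
Cutoffs: 757.923 ± 3·584.424 → [-995.3, 2511.2]
Outside: 2669 → excluded.
Retained (n=12): Σ = 7184, mean = 7184/12 = 598.667

598.7 ms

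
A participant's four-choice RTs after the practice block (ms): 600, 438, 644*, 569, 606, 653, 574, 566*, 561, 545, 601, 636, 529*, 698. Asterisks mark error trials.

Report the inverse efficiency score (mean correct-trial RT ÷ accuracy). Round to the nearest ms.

750 ms

Correct trials (n=11): 600, 438, 569, 606, 653, 574, 561, 545, 601, 636, 698
Mean correct RT = 6481/11 = 589.1818 ms
Proportion correct = 11/14
IES = 589.1818 / (11/14) = 749.868 ms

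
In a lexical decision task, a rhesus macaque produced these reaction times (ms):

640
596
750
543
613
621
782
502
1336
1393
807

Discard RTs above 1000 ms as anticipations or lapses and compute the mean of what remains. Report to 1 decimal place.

Excluded: 1336, 1393
Retained (n=9): Σ = 5854
Mean = 5854/9 = 650.4444

650.4 ms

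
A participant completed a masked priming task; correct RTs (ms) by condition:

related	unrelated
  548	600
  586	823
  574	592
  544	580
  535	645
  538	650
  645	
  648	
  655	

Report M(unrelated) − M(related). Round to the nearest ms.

M(related) = 5273/9 = 585.889
M(unrelated) = 3890/6 = 648.333
Difference = 648.333 − 585.889 = 62.444 ms

62 ms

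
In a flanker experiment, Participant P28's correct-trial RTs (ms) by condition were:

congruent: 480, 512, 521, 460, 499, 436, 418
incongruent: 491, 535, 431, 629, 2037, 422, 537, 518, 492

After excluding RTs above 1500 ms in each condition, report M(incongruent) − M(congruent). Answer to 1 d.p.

31.7 ms

incongruent: exclude 2037
M(congruent) = 3326/7 = 475.143
M(incongruent) = 4055/8 = 506.875
Difference = 506.875 − 475.143 = 31.732 ms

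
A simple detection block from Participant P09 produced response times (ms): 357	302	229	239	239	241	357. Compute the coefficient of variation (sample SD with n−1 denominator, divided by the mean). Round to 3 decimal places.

0.205

n = 7, Σ = 1964, M = 280.5714
Σ(x−M)² = 19823.714; s = √(19823.714/6) = 57.4800
CV = 57.4800 / 280.5714 = 0.20487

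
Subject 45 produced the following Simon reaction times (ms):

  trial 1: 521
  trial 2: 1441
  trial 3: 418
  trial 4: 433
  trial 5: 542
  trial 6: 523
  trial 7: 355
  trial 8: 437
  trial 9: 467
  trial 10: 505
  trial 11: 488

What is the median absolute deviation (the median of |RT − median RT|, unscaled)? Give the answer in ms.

51 ms

Sorted: 355, 418, 433, 437, 467, 488, 505, 521, 523, 542, 1441 → median = 488
|x − 488|: 33, 953, 70, 55, 54, 35, 133, 51, 21, 17, 0
Sorted deviations: 0, 17, 21, 33, 35, 51, 54, 55, 70, 133, 953 → MAD = 51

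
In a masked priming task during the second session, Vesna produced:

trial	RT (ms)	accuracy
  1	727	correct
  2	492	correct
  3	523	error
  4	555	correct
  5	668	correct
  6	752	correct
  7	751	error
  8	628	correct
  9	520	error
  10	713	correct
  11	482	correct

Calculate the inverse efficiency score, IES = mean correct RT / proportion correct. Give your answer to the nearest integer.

862 ms

Correct trials (n=8): 727, 492, 555, 668, 752, 628, 713, 482
Mean correct RT = 5017/8 = 627.1250 ms
Proportion correct = 8/11
IES = 627.1250 / (8/11) = 862.297 ms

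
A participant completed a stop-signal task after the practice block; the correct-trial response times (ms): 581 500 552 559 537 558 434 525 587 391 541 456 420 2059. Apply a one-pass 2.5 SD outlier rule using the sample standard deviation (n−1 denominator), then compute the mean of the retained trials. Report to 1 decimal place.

n = 14, ΣRT = 8700, M = 621.429
Σ(x−M)² = 2275979.43; s = √(2275979.43/13) = 418.420
Cutoffs: 621.429 ± 2.5·418.420 → [-424.6, 1667.5]
Outside: 2059 → excluded.
Retained (n=13): Σ = 6641, mean = 6641/13 = 510.846

510.8 ms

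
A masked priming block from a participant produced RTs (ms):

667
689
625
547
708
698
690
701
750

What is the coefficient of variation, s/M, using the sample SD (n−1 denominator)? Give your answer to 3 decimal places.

n = 9, Σ = 6075, M = 675.0000
Σ(x−M)² = 27288.000; s = √(27288.000/8) = 58.4038
CV = 58.4038 / 675.0000 = 0.08652

0.087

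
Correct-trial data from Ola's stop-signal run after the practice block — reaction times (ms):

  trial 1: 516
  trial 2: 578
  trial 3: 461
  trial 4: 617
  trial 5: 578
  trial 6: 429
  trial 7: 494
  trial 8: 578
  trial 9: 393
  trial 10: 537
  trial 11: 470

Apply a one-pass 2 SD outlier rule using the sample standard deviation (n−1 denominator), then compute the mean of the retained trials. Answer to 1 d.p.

n = 11, ΣRT = 5651, M = 513.727
Σ(x−M)² = 50440.18; s = √(50440.18/10) = 71.021
Cutoffs: 513.727 ± 2·71.021 → [371.7, 655.8]
No RTs fall outside the cutoffs; all 11 retained. Mean = 5651/11 = 513.727

513.7 ms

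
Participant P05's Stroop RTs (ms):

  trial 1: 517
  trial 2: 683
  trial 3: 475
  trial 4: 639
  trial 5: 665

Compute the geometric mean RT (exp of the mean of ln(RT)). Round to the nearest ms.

590 ms

ln(RT): 6.2480, 6.5265, 6.1633, 6.4599, 6.4998
Mean ln(RT) = 31.8975/5 = 6.37951
Geometric mean = exp(6.37951) = 589.64 ms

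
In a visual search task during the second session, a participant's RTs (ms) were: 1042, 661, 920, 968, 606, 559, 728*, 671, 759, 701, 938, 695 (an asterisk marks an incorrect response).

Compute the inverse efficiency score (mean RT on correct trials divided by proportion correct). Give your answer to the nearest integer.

Correct trials (n=11): 1042, 661, 920, 968, 606, 559, 671, 759, 701, 938, 695
Mean correct RT = 8520/11 = 774.5455 ms
Proportion correct = 11/12
IES = 774.5455 / (11/12) = 844.959 ms

845 ms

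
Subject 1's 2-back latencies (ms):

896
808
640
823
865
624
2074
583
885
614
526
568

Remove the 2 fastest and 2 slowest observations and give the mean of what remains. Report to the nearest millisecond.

Sorted: 526, 568, 583, 614, 624, 640, 808, 823, 865, 885, 896, 2074
Drop lowest 2 (526, 568) and highest 2 (896, 2074)
Remaining (n=8): Σ = 5842, mean = 5842/8 = 730.250

730 ms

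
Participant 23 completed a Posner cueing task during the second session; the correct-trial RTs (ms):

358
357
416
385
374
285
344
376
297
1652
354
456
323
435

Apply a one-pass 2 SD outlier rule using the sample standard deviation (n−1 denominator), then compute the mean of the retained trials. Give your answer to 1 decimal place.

n = 14, ΣRT = 6412, M = 458.000
Σ(x−M)² = 1565130.00; s = √(1565130.00/13) = 346.979
Cutoffs: 458.000 ± 2·346.979 → [-236.0, 1152.0]
Outside: 1652 → excluded.
Retained (n=13): Σ = 4760, mean = 4760/13 = 366.154

366.2 ms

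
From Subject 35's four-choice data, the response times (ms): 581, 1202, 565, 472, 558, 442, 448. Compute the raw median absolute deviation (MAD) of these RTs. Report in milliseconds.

Sorted: 442, 448, 472, 558, 565, 581, 1202 → median = 558
|x − 558|: 23, 644, 7, 86, 0, 116, 110
Sorted deviations: 0, 7, 23, 86, 110, 116, 644 → MAD = 86

86 ms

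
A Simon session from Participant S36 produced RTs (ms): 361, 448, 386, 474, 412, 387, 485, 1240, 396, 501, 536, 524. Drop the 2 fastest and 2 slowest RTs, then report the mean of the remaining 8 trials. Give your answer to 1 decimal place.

Sorted: 361, 386, 387, 396, 412, 448, 474, 485, 501, 524, 536, 1240
Drop lowest 2 (361, 386) and highest 2 (536, 1240)
Remaining (n=8): Σ = 3627, mean = 3627/8 = 453.375

453.4 ms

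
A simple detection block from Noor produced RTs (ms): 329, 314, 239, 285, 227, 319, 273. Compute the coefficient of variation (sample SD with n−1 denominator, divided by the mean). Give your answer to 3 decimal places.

0.141

n = 7, Σ = 1986, M = 283.7143
Σ(x−M)² = 9545.429; s = √(9545.429/6) = 39.8861
CV = 39.8861 / 283.7143 = 0.14059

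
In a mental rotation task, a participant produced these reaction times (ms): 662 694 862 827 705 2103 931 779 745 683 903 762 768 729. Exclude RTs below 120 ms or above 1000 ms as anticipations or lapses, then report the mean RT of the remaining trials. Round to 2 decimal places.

773.08 ms

Excluded: 2103
Retained (n=13): Σ = 10050
Mean = 10050/13 = 773.0769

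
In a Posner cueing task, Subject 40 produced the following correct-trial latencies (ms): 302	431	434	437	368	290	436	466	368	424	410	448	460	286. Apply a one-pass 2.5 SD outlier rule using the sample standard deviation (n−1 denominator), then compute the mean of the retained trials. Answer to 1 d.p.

397.1 ms

n = 14, ΣRT = 5560, M = 397.143
Σ(x−M)² = 52351.71; s = √(52351.71/13) = 63.459
Cutoffs: 397.143 ± 2.5·63.459 → [238.5, 555.8]
No RTs fall outside the cutoffs; all 14 retained. Mean = 5560/14 = 397.143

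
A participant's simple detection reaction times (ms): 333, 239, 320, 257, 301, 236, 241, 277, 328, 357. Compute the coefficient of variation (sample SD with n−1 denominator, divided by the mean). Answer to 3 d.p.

0.155

n = 10, Σ = 2889, M = 288.9000
Σ(x−M)² = 17966.900; s = √(17966.900/9) = 44.6802
CV = 44.6802 / 288.9000 = 0.15466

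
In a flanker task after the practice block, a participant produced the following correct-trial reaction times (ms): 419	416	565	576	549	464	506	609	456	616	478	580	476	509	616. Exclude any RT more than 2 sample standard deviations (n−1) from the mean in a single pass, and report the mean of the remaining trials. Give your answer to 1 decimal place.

522.3 ms

n = 15, ΣRT = 7835, M = 522.333
Σ(x−M)² = 68139.33; s = √(68139.33/14) = 69.765
Cutoffs: 522.333 ± 2·69.765 → [382.8, 661.9]
No RTs fall outside the cutoffs; all 15 retained. Mean = 7835/15 = 522.333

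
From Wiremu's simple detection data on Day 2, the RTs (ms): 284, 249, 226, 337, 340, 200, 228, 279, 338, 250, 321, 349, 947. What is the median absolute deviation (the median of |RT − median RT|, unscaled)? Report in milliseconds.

Sorted: 200, 226, 228, 249, 250, 279, 284, 321, 337, 338, 340, 349, 947 → median = 284
|x − 284|: 0, 35, 58, 53, 56, 84, 56, 5, 54, 34, 37, 65, 663
Sorted deviations: 0, 5, 34, 35, 37, 53, 54, 56, 56, 58, 65, 84, 663 → MAD = 54

54 ms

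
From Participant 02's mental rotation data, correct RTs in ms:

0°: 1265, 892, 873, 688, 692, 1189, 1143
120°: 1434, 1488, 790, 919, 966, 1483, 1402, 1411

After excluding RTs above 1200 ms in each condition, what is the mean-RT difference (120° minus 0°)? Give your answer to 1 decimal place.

-21.2 ms

0°: exclude 1265
120°: exclude 1434, 1488, 1483, 1402, 1411
M(0°) = 5477/6 = 912.833
M(120°) = 2675/3 = 891.667
Difference = 891.667 − 912.833 = -21.167 ms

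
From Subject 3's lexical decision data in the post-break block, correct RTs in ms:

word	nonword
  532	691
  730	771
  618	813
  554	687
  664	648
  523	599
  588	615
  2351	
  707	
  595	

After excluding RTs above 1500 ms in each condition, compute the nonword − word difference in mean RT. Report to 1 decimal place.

76.8 ms

word: exclude 2351
M(word) = 5511/9 = 612.333
M(nonword) = 4824/7 = 689.143
Difference = 689.143 − 612.333 = 76.810 ms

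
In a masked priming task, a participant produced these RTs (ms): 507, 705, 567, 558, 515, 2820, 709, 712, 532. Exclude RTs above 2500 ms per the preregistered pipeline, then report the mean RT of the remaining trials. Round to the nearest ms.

601 ms

Excluded: 2820
Retained (n=8): Σ = 4805
Mean = 4805/8 = 600.6250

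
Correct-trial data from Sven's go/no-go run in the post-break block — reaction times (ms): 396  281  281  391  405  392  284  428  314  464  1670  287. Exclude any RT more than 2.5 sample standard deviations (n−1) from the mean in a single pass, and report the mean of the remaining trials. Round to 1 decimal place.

356.6 ms

n = 12, ΣRT = 5593, M = 466.083
Σ(x−M)² = 1627504.92; s = √(1627504.92/11) = 384.649
Cutoffs: 466.083 ± 2.5·384.649 → [-495.5, 1427.7]
Outside: 1670 → excluded.
Retained (n=11): Σ = 3923, mean = 3923/11 = 356.636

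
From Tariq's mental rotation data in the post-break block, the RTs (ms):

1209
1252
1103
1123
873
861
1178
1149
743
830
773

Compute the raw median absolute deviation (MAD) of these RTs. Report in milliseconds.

149 ms

Sorted: 743, 773, 830, 861, 873, 1103, 1123, 1149, 1178, 1209, 1252 → median = 1103
|x − 1103|: 106, 149, 0, 20, 230, 242, 75, 46, 360, 273, 330
Sorted deviations: 0, 20, 46, 75, 106, 149, 230, 242, 273, 330, 360 → MAD = 149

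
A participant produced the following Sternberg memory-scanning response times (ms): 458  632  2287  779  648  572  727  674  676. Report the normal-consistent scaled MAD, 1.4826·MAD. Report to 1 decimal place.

78.6 ms

Sorted: 458, 572, 632, 648, 674, 676, 727, 779, 2287 → median = 674
|x − 674| sorted: 0, 2, 26, 42, 53, 102, 105, 216, 1613 → MAD = 53
Robust SD ≈ 1.4826 × 53 = 78.578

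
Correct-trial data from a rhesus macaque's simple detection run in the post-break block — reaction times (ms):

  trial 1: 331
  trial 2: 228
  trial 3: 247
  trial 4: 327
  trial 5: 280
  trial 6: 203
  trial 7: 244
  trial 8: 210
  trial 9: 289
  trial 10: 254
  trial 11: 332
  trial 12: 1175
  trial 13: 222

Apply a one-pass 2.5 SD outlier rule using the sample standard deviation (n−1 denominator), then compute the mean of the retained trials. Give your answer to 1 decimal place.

263.9 ms

n = 13, ΣRT = 4342, M = 334.000
Σ(x−M)² = 790670.00; s = √(790670.00/12) = 256.689
Cutoffs: 334.000 ± 2.5·256.689 → [-307.7, 975.7]
Outside: 1175 → excluded.
Retained (n=12): Σ = 3167, mean = 3167/12 = 263.917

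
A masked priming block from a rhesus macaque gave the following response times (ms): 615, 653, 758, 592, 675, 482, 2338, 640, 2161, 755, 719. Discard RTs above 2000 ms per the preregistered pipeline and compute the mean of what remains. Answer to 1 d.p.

654.3 ms

Excluded: 2161, 2338
Retained (n=9): Σ = 5889
Mean = 5889/9 = 654.3333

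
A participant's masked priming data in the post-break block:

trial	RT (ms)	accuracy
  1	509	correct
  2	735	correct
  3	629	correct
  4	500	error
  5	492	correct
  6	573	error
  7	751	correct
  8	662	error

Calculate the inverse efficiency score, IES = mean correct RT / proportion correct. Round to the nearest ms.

Correct trials (n=5): 509, 735, 629, 492, 751
Mean correct RT = 3116/5 = 623.2000 ms
Proportion correct = 5/8
IES = 623.2000 / (5/8) = 997.120 ms

997 ms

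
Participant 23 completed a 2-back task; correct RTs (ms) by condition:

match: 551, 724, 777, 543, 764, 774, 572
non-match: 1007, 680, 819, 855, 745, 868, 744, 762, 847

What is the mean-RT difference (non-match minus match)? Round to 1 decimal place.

M(match) = 4705/7 = 672.143
M(non-match) = 7327/9 = 814.111
Difference = 814.111 − 672.143 = 141.968 ms

142.0 ms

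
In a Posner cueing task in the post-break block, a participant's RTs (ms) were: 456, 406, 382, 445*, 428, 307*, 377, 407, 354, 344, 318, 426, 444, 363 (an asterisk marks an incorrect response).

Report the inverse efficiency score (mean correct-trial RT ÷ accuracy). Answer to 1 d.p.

457.4 ms

Correct trials (n=12): 456, 406, 382, 428, 377, 407, 354, 344, 318, 426, 444, 363
Mean correct RT = 4705/12 = 392.0833 ms
Proportion correct = 12/14
IES = 392.0833 / (12/14) = 457.431 ms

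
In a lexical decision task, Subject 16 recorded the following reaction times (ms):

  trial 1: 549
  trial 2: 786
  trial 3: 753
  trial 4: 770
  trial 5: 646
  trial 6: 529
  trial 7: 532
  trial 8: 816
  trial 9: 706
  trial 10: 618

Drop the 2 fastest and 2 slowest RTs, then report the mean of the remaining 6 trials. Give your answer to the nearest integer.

674 ms

Sorted: 529, 532, 549, 618, 646, 706, 753, 770, 786, 816
Drop lowest 2 (529, 532) and highest 2 (786, 816)
Remaining (n=6): Σ = 4042, mean = 4042/6 = 673.667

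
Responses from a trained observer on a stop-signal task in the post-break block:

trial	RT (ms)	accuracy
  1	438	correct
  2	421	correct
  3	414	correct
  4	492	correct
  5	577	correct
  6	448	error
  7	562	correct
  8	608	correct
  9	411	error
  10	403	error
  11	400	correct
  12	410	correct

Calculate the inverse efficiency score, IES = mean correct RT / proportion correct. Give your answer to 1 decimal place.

640.3 ms

Correct trials (n=9): 438, 421, 414, 492, 577, 562, 608, 400, 410
Mean correct RT = 4322/9 = 480.2222 ms
Proportion correct = 9/12
IES = 480.2222 / (9/12) = 640.296 ms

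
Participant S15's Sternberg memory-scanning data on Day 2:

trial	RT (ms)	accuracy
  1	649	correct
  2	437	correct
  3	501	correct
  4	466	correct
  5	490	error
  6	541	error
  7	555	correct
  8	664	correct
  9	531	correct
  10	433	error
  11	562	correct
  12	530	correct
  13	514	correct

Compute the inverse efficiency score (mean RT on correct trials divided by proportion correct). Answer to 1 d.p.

703.2 ms

Correct trials (n=10): 649, 437, 501, 466, 555, 664, 531, 562, 530, 514
Mean correct RT = 5409/10 = 540.9000 ms
Proportion correct = 10/13
IES = 540.9000 / (10/13) = 703.170 ms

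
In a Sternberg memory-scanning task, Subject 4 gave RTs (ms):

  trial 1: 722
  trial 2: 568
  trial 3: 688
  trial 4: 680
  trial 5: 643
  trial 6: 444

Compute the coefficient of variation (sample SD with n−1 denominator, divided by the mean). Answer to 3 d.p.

0.165

n = 6, Σ = 3745, M = 624.1667
Σ(x−M)² = 52732.833; s = √(52732.833/5) = 102.6965
CV = 102.6965 / 624.1667 = 0.16453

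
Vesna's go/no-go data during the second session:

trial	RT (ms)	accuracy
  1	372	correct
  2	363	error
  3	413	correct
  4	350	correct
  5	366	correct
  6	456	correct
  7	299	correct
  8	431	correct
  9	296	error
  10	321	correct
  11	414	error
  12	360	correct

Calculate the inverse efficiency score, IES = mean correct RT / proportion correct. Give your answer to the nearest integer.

499 ms

Correct trials (n=9): 372, 413, 350, 366, 456, 299, 431, 321, 360
Mean correct RT = 3368/9 = 374.2222 ms
Proportion correct = 9/12
IES = 374.2222 / (9/12) = 498.963 ms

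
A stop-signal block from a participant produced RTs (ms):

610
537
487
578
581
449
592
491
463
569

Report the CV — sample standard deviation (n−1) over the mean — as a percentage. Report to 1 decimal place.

n = 10, Σ = 5357, M = 535.7000
Σ(x−M)² = 30814.100; s = √(30814.100/9) = 58.5132
CV = 58.5132 / 535.7000 = 0.10923 = 10.923%

10.9%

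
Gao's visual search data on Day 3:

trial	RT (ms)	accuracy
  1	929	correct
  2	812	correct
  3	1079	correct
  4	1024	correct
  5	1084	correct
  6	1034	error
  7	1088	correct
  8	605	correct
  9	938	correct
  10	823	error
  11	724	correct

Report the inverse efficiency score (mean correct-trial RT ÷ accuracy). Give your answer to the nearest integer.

Correct trials (n=9): 929, 812, 1079, 1024, 1084, 1088, 605, 938, 724
Mean correct RT = 8283/9 = 920.3333 ms
Proportion correct = 9/11
IES = 920.3333 / (9/11) = 1124.852 ms

1125 ms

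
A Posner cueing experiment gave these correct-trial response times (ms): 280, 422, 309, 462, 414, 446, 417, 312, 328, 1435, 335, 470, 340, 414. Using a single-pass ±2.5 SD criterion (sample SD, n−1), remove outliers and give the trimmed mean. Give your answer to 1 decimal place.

380.7 ms

n = 14, ΣRT = 6384, M = 456.000
Σ(x−M)² = 1082780.00; s = √(1082780.00/13) = 288.601
Cutoffs: 456.000 ± 2.5·288.601 → [-265.5, 1177.5]
Outside: 1435 → excluded.
Retained (n=13): Σ = 4949, mean = 4949/13 = 380.692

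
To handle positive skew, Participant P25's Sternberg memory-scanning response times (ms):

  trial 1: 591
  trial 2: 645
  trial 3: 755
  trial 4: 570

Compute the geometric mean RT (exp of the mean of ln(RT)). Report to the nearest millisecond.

ln(RT): 6.3818, 6.4693, 6.6267, 6.3456
Mean ln(RT) = 25.8234/4 = 6.45586
Geometric mean = exp(6.45586) = 636.42 ms

636 ms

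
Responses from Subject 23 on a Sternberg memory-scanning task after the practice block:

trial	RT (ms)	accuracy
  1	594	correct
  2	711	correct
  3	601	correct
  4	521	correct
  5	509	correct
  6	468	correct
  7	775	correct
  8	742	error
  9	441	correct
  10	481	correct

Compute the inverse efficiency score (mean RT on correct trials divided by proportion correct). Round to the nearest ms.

630 ms

Correct trials (n=9): 594, 711, 601, 521, 509, 468, 775, 441, 481
Mean correct RT = 5101/9 = 566.7778 ms
Proportion correct = 9/10
IES = 566.7778 / (9/10) = 629.753 ms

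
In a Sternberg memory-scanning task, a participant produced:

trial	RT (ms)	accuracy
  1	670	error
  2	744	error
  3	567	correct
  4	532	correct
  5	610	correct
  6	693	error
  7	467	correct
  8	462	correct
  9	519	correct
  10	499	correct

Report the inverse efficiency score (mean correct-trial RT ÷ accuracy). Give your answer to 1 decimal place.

Correct trials (n=7): 567, 532, 610, 467, 462, 519, 499
Mean correct RT = 3656/7 = 522.2857 ms
Proportion correct = 7/10
IES = 522.2857 / (7/10) = 746.122 ms

746.1 ms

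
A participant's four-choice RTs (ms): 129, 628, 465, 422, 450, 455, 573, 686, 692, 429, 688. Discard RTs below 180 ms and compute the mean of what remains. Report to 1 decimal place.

Excluded: 129
Retained (n=10): Σ = 5488
Mean = 5488/10 = 548.8000

548.8 ms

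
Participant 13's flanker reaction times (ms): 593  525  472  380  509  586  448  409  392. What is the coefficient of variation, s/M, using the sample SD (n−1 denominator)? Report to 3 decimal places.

n = 9, Σ = 4314, M = 479.3333
Σ(x−M)² = 50740.000; s = √(50740.000/8) = 79.6398
CV = 79.6398 / 479.3333 = 0.16615

0.166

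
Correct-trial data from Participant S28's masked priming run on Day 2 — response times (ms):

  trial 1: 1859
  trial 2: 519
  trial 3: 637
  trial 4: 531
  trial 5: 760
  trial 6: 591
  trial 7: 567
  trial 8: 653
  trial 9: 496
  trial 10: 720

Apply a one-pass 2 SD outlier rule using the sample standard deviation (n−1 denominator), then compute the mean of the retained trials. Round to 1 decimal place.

n = 10, ΣRT = 7333, M = 733.300
Σ(x−M)² = 1474878.10; s = √(1474878.10/9) = 404.815
Cutoffs: 733.300 ± 2·404.815 → [-76.3, 1542.9]
Outside: 1859 → excluded.
Retained (n=9): Σ = 5474, mean = 5474/9 = 608.222

608.2 ms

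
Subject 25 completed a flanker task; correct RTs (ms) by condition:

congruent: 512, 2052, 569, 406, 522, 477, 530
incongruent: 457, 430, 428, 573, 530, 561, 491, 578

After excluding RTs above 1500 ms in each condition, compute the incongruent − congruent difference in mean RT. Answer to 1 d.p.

3.3 ms

congruent: exclude 2052
M(congruent) = 3016/6 = 502.667
M(incongruent) = 4048/8 = 506.000
Difference = 506.000 − 502.667 = 3.333 ms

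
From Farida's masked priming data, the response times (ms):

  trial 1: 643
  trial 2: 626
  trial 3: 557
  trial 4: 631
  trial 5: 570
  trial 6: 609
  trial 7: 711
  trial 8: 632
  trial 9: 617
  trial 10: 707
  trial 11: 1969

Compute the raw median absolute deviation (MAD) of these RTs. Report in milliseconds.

22 ms

Sorted: 557, 570, 609, 617, 626, 631, 632, 643, 707, 711, 1969 → median = 631
|x − 631|: 12, 5, 74, 0, 61, 22, 80, 1, 14, 76, 1338
Sorted deviations: 0, 1, 5, 12, 14, 22, 61, 74, 76, 80, 1338 → MAD = 22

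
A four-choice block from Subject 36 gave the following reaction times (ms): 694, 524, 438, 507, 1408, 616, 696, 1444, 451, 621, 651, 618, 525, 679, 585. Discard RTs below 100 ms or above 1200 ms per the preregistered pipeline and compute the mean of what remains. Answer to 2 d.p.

585.00 ms

Excluded: 1408, 1444
Retained (n=13): Σ = 7605
Mean = 7605/13 = 585.0000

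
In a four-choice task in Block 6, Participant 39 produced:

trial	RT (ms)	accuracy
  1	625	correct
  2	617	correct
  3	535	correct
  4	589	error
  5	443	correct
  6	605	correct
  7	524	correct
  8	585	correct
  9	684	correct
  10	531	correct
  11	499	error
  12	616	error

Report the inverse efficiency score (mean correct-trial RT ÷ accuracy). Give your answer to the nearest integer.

763 ms

Correct trials (n=9): 625, 617, 535, 443, 605, 524, 585, 684, 531
Mean correct RT = 5149/9 = 572.1111 ms
Proportion correct = 9/12
IES = 572.1111 / (9/12) = 762.815 ms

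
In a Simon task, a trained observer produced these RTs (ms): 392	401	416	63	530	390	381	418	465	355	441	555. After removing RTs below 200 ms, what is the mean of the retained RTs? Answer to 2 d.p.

Excluded: 63
Retained (n=11): Σ = 4744
Mean = 4744/11 = 431.2727

431.27 ms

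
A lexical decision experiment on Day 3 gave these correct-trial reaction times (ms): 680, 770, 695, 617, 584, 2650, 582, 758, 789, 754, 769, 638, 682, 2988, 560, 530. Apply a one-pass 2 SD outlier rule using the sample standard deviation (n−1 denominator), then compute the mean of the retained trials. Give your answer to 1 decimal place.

672.0 ms

n = 16, ΣRT = 15046, M = 940.375
Σ(x−M)² = 8224185.75; s = √(8224185.75/15) = 740.459
Cutoffs: 940.375 ± 2·740.459 → [-540.5, 2421.3]
Outside: 2650, 2988 → excluded.
Retained (n=14): Σ = 9408, mean = 9408/14 = 672.000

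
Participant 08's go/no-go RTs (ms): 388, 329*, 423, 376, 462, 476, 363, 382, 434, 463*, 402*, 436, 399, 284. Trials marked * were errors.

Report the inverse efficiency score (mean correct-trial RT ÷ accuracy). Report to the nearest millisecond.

Correct trials (n=11): 388, 423, 376, 462, 476, 363, 382, 434, 436, 399, 284
Mean correct RT = 4423/11 = 402.0909 ms
Proportion correct = 11/14
IES = 402.0909 / (11/14) = 511.752 ms

512 ms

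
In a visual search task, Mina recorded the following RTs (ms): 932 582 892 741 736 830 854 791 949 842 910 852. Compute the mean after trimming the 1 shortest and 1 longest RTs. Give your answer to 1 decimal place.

838.0 ms

Sorted: 582, 736, 741, 791, 830, 842, 852, 854, 892, 910, 932, 949
Drop lowest 1 (582) and highest 1 (949)
Remaining (n=10): Σ = 8380, mean = 8380/10 = 838.000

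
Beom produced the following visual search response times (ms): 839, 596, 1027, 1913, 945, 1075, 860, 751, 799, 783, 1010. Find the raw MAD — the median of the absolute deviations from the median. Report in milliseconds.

109 ms

Sorted: 596, 751, 783, 799, 839, 860, 945, 1010, 1027, 1075, 1913 → median = 860
|x − 860|: 21, 264, 167, 1053, 85, 215, 0, 109, 61, 77, 150
Sorted deviations: 0, 21, 61, 77, 85, 109, 150, 167, 215, 264, 1053 → MAD = 109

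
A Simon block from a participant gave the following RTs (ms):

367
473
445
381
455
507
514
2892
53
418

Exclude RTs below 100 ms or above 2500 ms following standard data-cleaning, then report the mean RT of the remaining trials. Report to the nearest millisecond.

Excluded: 53, 2892
Retained (n=8): Σ = 3560
Mean = 3560/8 = 445.0000

445 ms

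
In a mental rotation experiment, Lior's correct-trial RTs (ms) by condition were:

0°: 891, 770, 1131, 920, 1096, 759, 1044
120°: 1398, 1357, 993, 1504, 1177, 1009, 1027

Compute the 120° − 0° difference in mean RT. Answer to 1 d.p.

264.9 ms

M(0°) = 6611/7 = 944.429
M(120°) = 8465/7 = 1209.286
Difference = 1209.286 − 944.429 = 264.857 ms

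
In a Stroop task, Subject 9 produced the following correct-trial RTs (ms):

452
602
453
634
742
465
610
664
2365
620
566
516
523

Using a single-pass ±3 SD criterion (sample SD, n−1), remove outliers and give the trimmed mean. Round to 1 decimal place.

n = 13, ΣRT = 9212, M = 708.615
Σ(x−M)² = 3063659.08; s = √(3063659.08/12) = 505.277
Cutoffs: 708.615 ± 3·505.277 → [-807.2, 2224.4]
Outside: 2365 → excluded.
Retained (n=12): Σ = 6847, mean = 6847/12 = 570.583

570.6 ms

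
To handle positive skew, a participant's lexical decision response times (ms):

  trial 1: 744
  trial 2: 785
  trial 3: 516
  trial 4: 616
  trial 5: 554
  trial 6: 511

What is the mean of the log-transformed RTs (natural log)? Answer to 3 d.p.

6.417

ln(RT): 6.6120, 6.6657, 6.2461, 6.4232, 6.3172, 6.2364
Σ ln(RT) = 38.5006
Mean = 38.5006/6 = 6.41677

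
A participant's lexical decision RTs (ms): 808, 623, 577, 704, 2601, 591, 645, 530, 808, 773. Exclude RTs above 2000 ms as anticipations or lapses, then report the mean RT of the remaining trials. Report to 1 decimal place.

673.2 ms

Excluded: 2601
Retained (n=9): Σ = 6059
Mean = 6059/9 = 673.2222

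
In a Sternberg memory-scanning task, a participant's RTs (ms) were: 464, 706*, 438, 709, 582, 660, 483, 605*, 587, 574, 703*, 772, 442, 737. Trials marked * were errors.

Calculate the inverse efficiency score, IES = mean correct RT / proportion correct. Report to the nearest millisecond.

746 ms

Correct trials (n=11): 464, 438, 709, 582, 660, 483, 587, 574, 772, 442, 737
Mean correct RT = 6448/11 = 586.1818 ms
Proportion correct = 11/14
IES = 586.1818 / (11/14) = 746.050 ms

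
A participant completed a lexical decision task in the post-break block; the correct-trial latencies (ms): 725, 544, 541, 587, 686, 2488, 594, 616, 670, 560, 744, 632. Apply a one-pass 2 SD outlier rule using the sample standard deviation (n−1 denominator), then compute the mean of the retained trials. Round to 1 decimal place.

627.2 ms

n = 12, ΣRT = 9387, M = 782.250
Σ(x−M)² = 3224322.25; s = √(3224322.25/11) = 541.406
Cutoffs: 782.250 ± 2·541.406 → [-300.6, 1865.1]
Outside: 2488 → excluded.
Retained (n=11): Σ = 6899, mean = 6899/11 = 627.182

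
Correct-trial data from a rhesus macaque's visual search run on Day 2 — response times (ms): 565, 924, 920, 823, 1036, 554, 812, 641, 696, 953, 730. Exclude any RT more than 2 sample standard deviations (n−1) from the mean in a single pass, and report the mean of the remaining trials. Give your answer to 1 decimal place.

n = 11, ΣRT = 8654, M = 786.727
Σ(x−M)² = 264354.18; s = √(264354.18/10) = 162.590
Cutoffs: 786.727 ± 2·162.590 → [461.5, 1111.9]
No RTs fall outside the cutoffs; all 11 retained. Mean = 8654/11 = 786.727

786.7 ms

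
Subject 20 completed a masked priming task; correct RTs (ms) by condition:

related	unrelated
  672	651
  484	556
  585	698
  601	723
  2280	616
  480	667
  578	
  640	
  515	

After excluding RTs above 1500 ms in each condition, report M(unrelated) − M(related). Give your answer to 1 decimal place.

related: exclude 2280
M(related) = 4555/8 = 569.375
M(unrelated) = 3911/6 = 651.833
Difference = 651.833 − 569.375 = 82.458 ms

82.5 ms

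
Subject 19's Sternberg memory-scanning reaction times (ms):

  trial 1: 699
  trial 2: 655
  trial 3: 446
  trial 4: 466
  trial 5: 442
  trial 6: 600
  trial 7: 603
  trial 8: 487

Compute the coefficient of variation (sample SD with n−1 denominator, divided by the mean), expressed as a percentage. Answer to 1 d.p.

18.5%

n = 8, Σ = 4398, M = 549.7500
Σ(x−M)² = 72039.500; s = √(72039.500/7) = 101.4463
CV = 101.4463 / 549.7500 = 0.18453 = 18.453%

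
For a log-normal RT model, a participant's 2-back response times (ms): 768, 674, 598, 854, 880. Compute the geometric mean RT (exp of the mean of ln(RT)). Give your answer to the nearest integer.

ln(RT): 6.6438, 6.5132, 6.3936, 6.7499, 6.7799
Mean ln(RT) = 33.0805/5 = 6.61609
Geometric mean = exp(6.61609) = 747.02 ms

747 ms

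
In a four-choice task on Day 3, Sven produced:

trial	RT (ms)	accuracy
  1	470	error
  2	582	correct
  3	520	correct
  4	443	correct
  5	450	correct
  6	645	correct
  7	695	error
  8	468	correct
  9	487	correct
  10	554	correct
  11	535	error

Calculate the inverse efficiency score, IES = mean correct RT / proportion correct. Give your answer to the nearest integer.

Correct trials (n=8): 582, 520, 443, 450, 645, 468, 487, 554
Mean correct RT = 4149/8 = 518.6250 ms
Proportion correct = 8/11
IES = 518.6250 / (8/11) = 713.109 ms

713 ms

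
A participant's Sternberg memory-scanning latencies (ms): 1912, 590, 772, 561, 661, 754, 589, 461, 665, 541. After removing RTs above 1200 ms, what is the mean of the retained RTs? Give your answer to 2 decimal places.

Excluded: 1912
Retained (n=9): Σ = 5594
Mean = 5594/9 = 621.5556

621.56 ms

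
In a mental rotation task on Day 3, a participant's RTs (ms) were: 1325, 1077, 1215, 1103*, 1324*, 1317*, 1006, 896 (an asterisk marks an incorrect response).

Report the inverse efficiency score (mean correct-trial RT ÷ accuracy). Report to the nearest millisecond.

1766 ms

Correct trials (n=5): 1325, 1077, 1215, 1006, 896
Mean correct RT = 5519/5 = 1103.8000 ms
Proportion correct = 5/8
IES = 1103.8000 / (5/8) = 1766.080 ms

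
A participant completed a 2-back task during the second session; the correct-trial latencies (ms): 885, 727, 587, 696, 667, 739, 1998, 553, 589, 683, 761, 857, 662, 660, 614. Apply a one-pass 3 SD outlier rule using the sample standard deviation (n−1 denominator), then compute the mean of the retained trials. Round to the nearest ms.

n = 15, ΣRT = 11678, M = 778.533
Σ(x−M)² = 1715669.73; s = √(1715669.73/14) = 350.068
Cutoffs: 778.533 ± 3·350.068 → [-271.7, 1828.7]
Outside: 1998 → excluded.
Retained (n=14): Σ = 9680, mean = 9680/14 = 691.429

691 ms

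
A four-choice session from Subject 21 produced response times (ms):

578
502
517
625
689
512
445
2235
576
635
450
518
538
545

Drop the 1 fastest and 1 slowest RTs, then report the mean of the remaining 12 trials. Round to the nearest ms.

557 ms

Sorted: 445, 450, 502, 512, 517, 518, 538, 545, 576, 578, 625, 635, 689, 2235
Drop lowest 1 (445) and highest 1 (2235)
Remaining (n=12): Σ = 6685, mean = 6685/12 = 557.083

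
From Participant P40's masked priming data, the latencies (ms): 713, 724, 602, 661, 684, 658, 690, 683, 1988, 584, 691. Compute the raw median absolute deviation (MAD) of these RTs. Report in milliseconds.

Sorted: 584, 602, 658, 661, 683, 684, 690, 691, 713, 724, 1988 → median = 684
|x − 684|: 29, 40, 82, 23, 0, 26, 6, 1, 1304, 100, 7
Sorted deviations: 0, 1, 6, 7, 23, 26, 29, 40, 82, 100, 1304 → MAD = 26

26 ms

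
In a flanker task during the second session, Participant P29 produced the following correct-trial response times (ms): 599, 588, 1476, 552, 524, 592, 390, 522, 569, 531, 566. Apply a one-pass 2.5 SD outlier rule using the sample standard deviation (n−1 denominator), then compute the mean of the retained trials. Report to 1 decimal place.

n = 11, ΣRT = 6909, M = 628.091
Σ(x−M)² = 824046.91; s = √(824046.91/10) = 287.062
Cutoffs: 628.091 ± 2.5·287.062 → [-89.6, 1345.7]
Outside: 1476 → excluded.
Retained (n=10): Σ = 5433, mean = 5433/10 = 543.300

543.3 ms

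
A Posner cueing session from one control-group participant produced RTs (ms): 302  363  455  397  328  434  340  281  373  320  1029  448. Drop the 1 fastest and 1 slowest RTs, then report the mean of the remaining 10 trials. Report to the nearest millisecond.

376 ms

Sorted: 281, 302, 320, 328, 340, 363, 373, 397, 434, 448, 455, 1029
Drop lowest 1 (281) and highest 1 (1029)
Remaining (n=10): Σ = 3760, mean = 3760/10 = 376.000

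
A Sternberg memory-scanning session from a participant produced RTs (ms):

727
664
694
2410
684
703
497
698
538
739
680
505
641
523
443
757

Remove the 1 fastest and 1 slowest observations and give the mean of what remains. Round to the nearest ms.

646 ms

Sorted: 443, 497, 505, 523, 538, 641, 664, 680, 684, 694, 698, 703, 727, 739, 757, 2410
Drop lowest 1 (443) and highest 1 (2410)
Remaining (n=14): Σ = 9050, mean = 9050/14 = 646.429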